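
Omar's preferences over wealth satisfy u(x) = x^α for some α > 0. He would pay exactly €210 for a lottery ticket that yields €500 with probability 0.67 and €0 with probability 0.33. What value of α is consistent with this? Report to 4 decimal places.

The lottery's expected utility is 0.67·u(500) + 0.33·u(0) = 0.67·500^α (since u(0) = 0 for α > 0).
Equating: 210^α = 0.67·500^α, i.e. 0.4200^α = 0.67.
Take logs: α = ln 0.67 / ln(210/500) ≈ 0.461645.

α ≈ 0.4616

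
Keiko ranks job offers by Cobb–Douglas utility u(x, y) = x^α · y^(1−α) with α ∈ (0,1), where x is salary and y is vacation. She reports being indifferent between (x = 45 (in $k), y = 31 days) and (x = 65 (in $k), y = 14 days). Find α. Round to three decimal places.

α ≈ 0.684

Indifference: 45^α · 31^(1−α) = 65^α · 14^(1−α).
Taking logs: α·ln 45 + (1−α)·ln 31 = α·ln 65 + (1−α)·ln 14, i.e. α·-0.367725 = (1−α)·-0.794930.
So α/(1−α) = (-0.794930)/(-0.367725) = 2.161751, and α = 2.161751/3.161751 ≈ 0.684.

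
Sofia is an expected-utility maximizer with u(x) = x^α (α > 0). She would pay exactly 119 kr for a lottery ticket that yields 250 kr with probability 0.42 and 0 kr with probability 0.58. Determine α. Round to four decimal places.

α ≈ 1.1686

Since u(0) = 0, the lottery's EU is 0.42·250^α.
Setting u(119) equal to that: 119^α = 0.42·250^α ⇒ (119/250)^α = 0.42.
Take logs: α = ln 0.42 / ln(119/250) ≈ 1.168607.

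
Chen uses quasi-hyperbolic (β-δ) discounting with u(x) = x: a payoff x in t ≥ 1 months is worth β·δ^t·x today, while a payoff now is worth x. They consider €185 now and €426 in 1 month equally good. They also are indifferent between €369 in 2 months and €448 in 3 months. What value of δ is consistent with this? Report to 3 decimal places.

δ ≈ 0.824

From the later pair, β·δ^2·369 = β·δ^3·448; dividing through, δ = 369/448 = 0.82366.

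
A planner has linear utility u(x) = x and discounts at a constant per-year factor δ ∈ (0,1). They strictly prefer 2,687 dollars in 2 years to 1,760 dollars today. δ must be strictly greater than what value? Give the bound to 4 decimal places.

The preference means 1760 < δ^2·2687.
So δ^2 > 1760/2687 = 0.65501; taking the square root of both positive sides preserves the inequality.
δ > (1760/2687)^(1/2) ≈ 0.8093.

δ > 0.8093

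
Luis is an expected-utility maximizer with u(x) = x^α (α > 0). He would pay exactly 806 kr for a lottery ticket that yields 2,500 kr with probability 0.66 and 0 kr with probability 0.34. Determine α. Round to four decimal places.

α ≈ 0.3671

EU(lottery) = 0.66·2500^α + 0.34·0 = 0.66·2500^α.
Equating: 806^α = 0.66·2500^α, i.e. 0.3224^α = 0.66.
Taking logs: α·ln(806/2500) = ln(0.66), so α = -0.4155154 / -1.1319623 ≈ 0.3671.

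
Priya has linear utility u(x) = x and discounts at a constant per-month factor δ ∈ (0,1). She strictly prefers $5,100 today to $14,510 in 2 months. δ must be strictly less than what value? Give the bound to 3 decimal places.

Under u(x) = x this choice says 5100 > δ^2·14510.
Dividing by 14510: δ^2 < 0.35148. Both sides are positive, so the square root keeps the direction.
δ < 0.35148^(1/2) = 0.593.

δ < 0.593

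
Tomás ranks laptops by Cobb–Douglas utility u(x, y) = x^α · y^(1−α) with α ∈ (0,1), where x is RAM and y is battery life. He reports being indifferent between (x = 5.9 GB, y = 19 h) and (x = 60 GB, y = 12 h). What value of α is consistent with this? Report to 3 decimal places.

α ≈ 0.165

Indifference: 5.9^α · 19^(1−α) = 60^α · 12^(1−α).
Taking logs: α·ln 5.9 + (1−α)·ln 19 = α·ln 60 + (1−α)·ln 12, i.e. α·-2.319392 = (1−α)·-0.459532.
So α/(1−α) = (-0.459532)/(-2.319392) = 0.198126, and α = 0.198126/1.198126 ≈ 0.165.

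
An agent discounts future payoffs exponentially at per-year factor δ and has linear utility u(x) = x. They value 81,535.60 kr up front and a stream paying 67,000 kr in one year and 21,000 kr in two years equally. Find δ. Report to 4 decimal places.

δ ≈ 0.9400

The stream is worth 67000δ + 21000δ² today, so 67000δ + 21000δ² = 81535.60.
So 21000δ² + 67000δ − 81535.60 = 0.
δ = (−67000 + √(67000² + 4·21000·81535.60)) / (2·21000) = (−67000 + √11337990400.00) / 42000 ≈ 0.9400.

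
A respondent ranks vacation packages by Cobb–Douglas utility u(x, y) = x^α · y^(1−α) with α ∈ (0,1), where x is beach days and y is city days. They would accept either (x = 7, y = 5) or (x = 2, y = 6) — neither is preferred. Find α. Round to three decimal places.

The Cobb–Douglas utilities coincide, so 7^α·5^(1−α) = 2^α·6^(1−α).
Rearrange to (7/2)^α = (6/5)^(1−α) and take logs: α·1.252763 = (1−α)·0.182322.
So α/(1−α) = (0.182322)/(1.252763) = 0.145536, and α = 0.145536/1.145536 ≈ 0.127.

α ≈ 0.127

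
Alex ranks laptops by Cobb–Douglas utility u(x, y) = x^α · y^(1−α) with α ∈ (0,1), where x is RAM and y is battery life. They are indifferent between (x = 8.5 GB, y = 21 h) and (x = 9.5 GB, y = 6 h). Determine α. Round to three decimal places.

Indifference: 8.5^α · 21^(1−α) = 9.5^α · 6^(1−α).
(8.5/9.5)^α = (6/21)^(1−α); take logs: α·ln(8.5/9.5) = (1−α)·ln(6/21), i.e. α·-0.111226 = (1−α)·-1.252763.
With A = -0.111226 and B = -1.252763: α·A = (1−α)·B, so α = B/(A+B) = -1.252763/-1.363989 ≈ 0.918.

α ≈ 0.918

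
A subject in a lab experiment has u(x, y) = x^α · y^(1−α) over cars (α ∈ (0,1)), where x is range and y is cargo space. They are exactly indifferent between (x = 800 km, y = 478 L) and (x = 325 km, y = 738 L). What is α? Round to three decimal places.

α ≈ 0.325

Indifference: 800^α · 478^(1−α) = 325^α · 738^(1−α).
(800/325)^α = (738/478)^(1−α); take logs: α·ln(800/325) = (1−α)·ln(738/478), i.e. α·0.900787 = (1−α)·0.434333.
With A = 0.900787 and B = 0.434333: α·A = (1−α)·B, so α = B/(A+B) = 0.434333/1.335120 ≈ 0.325.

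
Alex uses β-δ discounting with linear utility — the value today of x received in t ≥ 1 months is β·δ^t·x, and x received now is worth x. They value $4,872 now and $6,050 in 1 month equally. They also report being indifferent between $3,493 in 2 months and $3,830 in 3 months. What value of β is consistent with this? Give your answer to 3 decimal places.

β ≈ 0.883

Both payoffs in the second observation are in the future, so β drops out: δ^2·3493 = δ^3·3830 ⇒ δ = 3493/3830 = 0.91201.
The first indifference: 4872 = β·δ·6050, so β = 4872/(δ·6050) = 4872/(0.91201·6050) ≈ 0.883.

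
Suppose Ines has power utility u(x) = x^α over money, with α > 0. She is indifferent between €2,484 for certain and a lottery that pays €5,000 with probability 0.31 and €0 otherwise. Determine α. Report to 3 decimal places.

Since u(0) = 0, the lottery's EU is 0.31·5000^α.
Equating: 2484^α = 0.31·5000^α, i.e. 0.4968^α = 0.31.
Take logs: α = ln 0.31 / ln(2484/5000) ≈ 1.67415.

α ≈ 1.674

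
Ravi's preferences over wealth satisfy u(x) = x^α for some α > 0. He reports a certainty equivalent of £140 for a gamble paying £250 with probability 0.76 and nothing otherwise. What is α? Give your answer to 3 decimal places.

α ≈ 0.473

Since u(0) = 0, the lottery's EU is 0.76·250^α.
Indifference: 140^α = 0.76·250^α, so (140/250)^α = 0.76.
α = ln(0.76) / ln(140/250) = -0.274437/-0.579818 ≈ 0.473.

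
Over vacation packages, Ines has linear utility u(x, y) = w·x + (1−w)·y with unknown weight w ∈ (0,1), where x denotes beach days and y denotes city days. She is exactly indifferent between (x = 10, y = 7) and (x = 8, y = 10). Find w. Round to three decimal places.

w = 0.600

Indifference: w·10 + (1−w)·7 = w·8 + (1−w)·10.
w·(10−8) = (1−w)·(10−7), i.e. w·2 = (1−w)·3.
So w/(1−w) = 3/2 = 1.5000, giving w = 3/(2+3) = 0.600.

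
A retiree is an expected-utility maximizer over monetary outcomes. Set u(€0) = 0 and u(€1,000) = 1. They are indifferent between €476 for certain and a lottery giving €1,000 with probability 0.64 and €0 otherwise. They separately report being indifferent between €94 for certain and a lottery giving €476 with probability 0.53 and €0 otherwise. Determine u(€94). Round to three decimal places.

First, u(€476) = 0.64·u(€1,000) + 0.36·u(€0) = 0.64.
Chaining: u(€94) = 0.53·0.64 + 0.47·0.00 = 0.3392.

0.339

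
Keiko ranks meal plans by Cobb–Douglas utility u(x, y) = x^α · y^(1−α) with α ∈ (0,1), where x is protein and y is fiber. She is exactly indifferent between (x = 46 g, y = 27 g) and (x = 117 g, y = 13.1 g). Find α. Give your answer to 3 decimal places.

α ≈ 0.437

Set the two utilities equal: 46^α·27^(1−α) = 117^α·13.1^(1−α).
Rearrange to (46/117)^α = (13.1/27)^(1−α) and take logs: α·-0.933533 = (1−α)·-0.723225.
Thus α·(-1.656758) = -0.723225, so α = -0.723225/-1.656758 ≈ 0.437.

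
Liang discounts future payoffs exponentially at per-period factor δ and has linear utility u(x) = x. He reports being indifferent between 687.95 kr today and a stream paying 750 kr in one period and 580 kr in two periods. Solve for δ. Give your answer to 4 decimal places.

δ ≈ 0.6200

The stream is worth 750δ + 580δ² today, so 750δ + 580δ² = 687.95.
That is, 580δ² + 750δ − 687.95 = 0, a quadratic in δ.
By the quadratic formula (taking the positive root), δ = (−750 + √2158544.00) / 1160 ≈ 0.6200.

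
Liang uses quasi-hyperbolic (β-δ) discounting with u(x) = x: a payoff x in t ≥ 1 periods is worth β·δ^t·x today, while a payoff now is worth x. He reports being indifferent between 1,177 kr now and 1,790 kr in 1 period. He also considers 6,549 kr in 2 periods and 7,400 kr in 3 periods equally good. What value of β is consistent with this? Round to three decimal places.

Both payoffs in the second observation are in the future, so β drops out: δ^2·6549 = δ^3·7400 ⇒ δ = 6549/7400 = 0.88500.
Substituting δ into 1177 = β·δ·1790: β = 1177/(1584.150) ≈ 0.743.

β ≈ 0.743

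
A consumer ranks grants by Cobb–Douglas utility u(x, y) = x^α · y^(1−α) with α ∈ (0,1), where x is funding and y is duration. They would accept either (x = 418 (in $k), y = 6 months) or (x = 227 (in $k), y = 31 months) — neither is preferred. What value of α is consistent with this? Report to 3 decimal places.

α ≈ 0.729

Set the two utilities equal: 418^α·6^(1−α) = 227^α·31^(1−α).
Taking logs: α·ln 418 + (1−α)·ln 6 = α·ln 227 + (1−α)·ln 31, i.e. α·0.610531 = (1−α)·1.642228.
Thus α·(2.252759) = 1.642228, so α = 1.642228/2.252759 ≈ 0.729.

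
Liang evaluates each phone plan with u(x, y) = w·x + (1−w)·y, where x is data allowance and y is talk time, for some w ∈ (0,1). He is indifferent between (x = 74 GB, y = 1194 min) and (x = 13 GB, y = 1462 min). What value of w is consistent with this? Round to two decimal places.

u(74,1194) = u(13,1462) means w·74 + (1−w)·1194 = w·13 + (1−w)·1462.
Collecting terms: w·61 = (1−w)·268.
So w/(1−w) = 268/61 = 4.3934, giving w = 268/(61+268) = 0.81.

w = 0.81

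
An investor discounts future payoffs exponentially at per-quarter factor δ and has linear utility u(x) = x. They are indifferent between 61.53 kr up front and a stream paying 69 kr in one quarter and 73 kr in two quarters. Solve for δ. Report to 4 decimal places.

δ ≈ 0.5600

Equating present values: 61.53 = 69δ + 73δ².
So 73δ² + 69δ − 61.53 = 0.
δ = (−69 + √(69² + 4·73·61.53)) / (2·73) = (−69 + √22727.76) / 146 ≈ 0.5600.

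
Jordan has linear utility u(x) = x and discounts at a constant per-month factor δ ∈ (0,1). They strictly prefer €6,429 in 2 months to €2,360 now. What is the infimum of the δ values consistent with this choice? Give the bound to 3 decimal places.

Under u(x) = x this choice says 2360 < δ^2·6429.
So δ^2 > 2360/6429 = 0.36709; taking the square root of both positive sides preserves the inequality.
δ > (2360/6429)^(1/2) ≈ 0.606.

δ > 0.606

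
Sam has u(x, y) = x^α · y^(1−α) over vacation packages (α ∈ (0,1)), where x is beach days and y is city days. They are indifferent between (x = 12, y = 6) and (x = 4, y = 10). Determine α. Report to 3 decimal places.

α ≈ 0.317

The Cobb–Douglas utilities coincide, so 12^α·6^(1−α) = 4^α·10^(1−α).
Rearrange to (12/4)^α = (10/6)^(1−α) and take logs: α·1.098612 = (1−α)·0.510826.
So α/(1−α) = (0.510826)/(1.098612) = 0.464974, and α = 0.464974/1.464974 ≈ 0.317.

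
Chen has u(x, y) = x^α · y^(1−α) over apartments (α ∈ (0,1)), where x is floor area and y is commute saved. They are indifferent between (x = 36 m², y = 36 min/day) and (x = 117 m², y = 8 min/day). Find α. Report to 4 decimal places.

The Cobb–Douglas utilities coincide, so 36^α·36^(1−α) = 117^α·8^(1−α).
Taking logs: α·ln 36 + (1−α)·ln 36 = α·ln 117 + (1−α)·ln 8, i.e. α·-1.1786550 = (1−α)·-1.5040774.
So α/(1−α) = (-1.5040774)/(-1.1786550) = 1.2760964, and α = 1.2760964/2.2760964 ≈ 0.5607.

α ≈ 0.5607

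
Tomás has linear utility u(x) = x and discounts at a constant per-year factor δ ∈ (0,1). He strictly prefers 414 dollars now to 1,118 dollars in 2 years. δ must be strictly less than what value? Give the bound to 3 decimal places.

Comparing present values: 414 > δ^2·1118.
Dividing by 1118: δ^2 < 0.37030. Both sides are positive, so the square root keeps the direction.
δ < (414/1118)^(1/2) ≈ 0.609.

δ < 0.609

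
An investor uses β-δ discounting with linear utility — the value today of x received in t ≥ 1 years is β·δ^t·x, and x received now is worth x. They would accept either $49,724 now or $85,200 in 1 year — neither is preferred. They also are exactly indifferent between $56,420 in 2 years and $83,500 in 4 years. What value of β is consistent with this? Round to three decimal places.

From the later pair, β·δ^2·56420 = β·δ^4·83500; dividing through, δ^2 = 56420/83500 = 0.67569, so δ = 0.82200.
Substituting δ into 49724 = β·δ·85200: β = 49724/(70034.640) ≈ 0.710.

β ≈ 0.710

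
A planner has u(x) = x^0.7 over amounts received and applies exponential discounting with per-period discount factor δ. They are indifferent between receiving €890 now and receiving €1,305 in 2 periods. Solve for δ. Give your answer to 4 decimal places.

Indifference means u(890) = δ^2 · u(1305), so δ^2 = u(890)/u(1305).
With u(x) = x^0.7: δ^2 = 890^0.7/1305^0.7 = (890/1305)^0.7 = 0.76497.
Hence δ = (0.76497)^(1/2) = 0.874627.

δ ≈ 0.8746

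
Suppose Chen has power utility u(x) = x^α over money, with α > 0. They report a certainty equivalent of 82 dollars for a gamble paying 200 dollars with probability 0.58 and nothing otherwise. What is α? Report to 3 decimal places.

EU(lottery) = 0.58·200^α + 0.42·0 = 0.58·200^α.
Setting u(82) equal to that: 82^α = 0.58·200^α ⇒ (82/200)^α = 0.58.
α = ln(0.58) / ln(82/200) = -0.544727/-0.891598 ≈ 0.611.

α ≈ 0.611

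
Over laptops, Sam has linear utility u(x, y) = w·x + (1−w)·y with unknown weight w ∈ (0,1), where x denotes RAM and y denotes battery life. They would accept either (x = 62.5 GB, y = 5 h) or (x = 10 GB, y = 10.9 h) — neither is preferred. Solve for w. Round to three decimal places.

w = 0.101

Indifference: w·62.5 + (1−w)·5 = w·10 + (1−w)·10.9.
w·(62.5−10) = (1−w)·(10.9−5), i.e. w·52.5 = (1−w)·5.9.
Hence w = 5.9/(52.5+5.9) = 5.9/58.4 = 0.101.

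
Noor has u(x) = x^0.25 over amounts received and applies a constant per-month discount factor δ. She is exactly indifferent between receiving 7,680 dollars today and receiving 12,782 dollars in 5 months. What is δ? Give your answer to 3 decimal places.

The payoff in 5 months is discounted by δ^5, so u(7680) = δ^5·u(12782) and δ^5 = u(7680)/u(12782).
With u(x) = x^0.25: δ^5 = 7680^0.25/12782^0.25 = (7680/12782)^0.25 = 0.88042.
Hence δ = (0.88042)^(1/5) = 0.97485.

δ ≈ 0.975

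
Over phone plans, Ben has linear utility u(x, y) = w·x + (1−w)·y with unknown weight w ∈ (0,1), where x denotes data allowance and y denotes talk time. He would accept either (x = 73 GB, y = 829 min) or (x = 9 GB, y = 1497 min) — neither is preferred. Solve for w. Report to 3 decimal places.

w = 0.913

Equating utilities: w·73 + (1−w)·829 = w·9 + (1−w)·1497.
Collecting terms: w·64 = (1−w)·668.
Hence w = 668/(64+668) = 668/732 = 0.913.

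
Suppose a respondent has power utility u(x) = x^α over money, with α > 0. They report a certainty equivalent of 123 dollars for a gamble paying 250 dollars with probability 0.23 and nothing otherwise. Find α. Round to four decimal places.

The lottery's expected utility is 0.23·u(250) + 0.77·u(0) = 0.23·250^α (since u(0) = 0 for α > 0).
Setting u(123) equal to that: 123^α = 0.23·250^α ⇒ (123/250)^α = 0.23.
Taking logs: α·ln(123/250) = ln(0.23), so α = -1.4696760 / -0.7092766 ≈ 2.0721.

α ≈ 2.0721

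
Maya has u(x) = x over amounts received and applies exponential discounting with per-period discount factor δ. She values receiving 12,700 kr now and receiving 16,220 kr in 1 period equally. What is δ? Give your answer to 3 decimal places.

δ ≈ 0.783

Equating discounted utilities: u(12700) = δ·u(16220) ⇒ δ = u(12700)/u(16220).
With u(x) = x: δ = 12700/16220 = 0.78298.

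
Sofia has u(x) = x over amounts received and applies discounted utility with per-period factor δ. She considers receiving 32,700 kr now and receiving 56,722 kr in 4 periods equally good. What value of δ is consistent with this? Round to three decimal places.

Equating discounted utilities: u(32700) = δ^4·u(56722) ⇒ δ^4 = u(32700)/u(56722).
With u(x) = x: δ^4 = 32700/56722 = 0.57650.
So δ = 0.57650^(1/4) ≈ 0.871.

δ ≈ 0.871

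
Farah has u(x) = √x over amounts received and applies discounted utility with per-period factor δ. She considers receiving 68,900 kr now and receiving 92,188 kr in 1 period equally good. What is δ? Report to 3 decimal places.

δ ≈ 0.865

Equating discounted utilities: u(68900) = δ·u(92188) ⇒ δ = u(68900)/u(92188).
Since u(x) = √x, δ = √(68900/92188) = 0.86451.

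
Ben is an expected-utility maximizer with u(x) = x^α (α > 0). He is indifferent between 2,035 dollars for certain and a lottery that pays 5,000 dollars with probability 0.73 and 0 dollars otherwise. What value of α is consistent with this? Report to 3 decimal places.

The lottery's expected utility is 0.73·u(5000) + 0.27·u(0) = 0.73·5000^α (since u(0) = 0 for α > 0).
Indifference: 2035^α = 0.73·5000^α, so (2035/5000)^α = 0.73.
α = ln(0.73) / ln(2035/5000) = -0.314711/-0.898942 ≈ 0.350.

α ≈ 0.350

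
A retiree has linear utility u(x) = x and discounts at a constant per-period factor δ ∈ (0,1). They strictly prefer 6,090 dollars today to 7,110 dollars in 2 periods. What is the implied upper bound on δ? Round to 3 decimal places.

δ < 0.925

Under u(x) = x this choice says 6090 > δ^2·7110.
Hence δ^2 < 6090/7110 = 0.85654, and x ↦ x^(1/2) is increasing on (0,∞).
δ < (6090/7110)^(1/2) ≈ 0.925.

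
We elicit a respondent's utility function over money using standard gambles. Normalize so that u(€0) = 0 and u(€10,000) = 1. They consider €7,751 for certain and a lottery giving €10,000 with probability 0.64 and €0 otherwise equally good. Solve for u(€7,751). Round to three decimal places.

By the standard-gamble method, u(€7,751) is just the indifference probability on the best outcome: 0.64.

0.640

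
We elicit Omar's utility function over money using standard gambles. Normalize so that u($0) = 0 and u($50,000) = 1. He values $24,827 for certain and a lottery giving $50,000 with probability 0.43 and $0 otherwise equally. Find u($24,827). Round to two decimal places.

0.43

u($24,827) equals the lottery's expected utility: 0.43·1 + 0.57·0 = 0.43.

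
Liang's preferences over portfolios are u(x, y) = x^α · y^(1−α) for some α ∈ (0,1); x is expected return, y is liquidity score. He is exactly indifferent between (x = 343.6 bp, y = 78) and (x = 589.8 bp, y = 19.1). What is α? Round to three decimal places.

α ≈ 0.723

The Cobb–Douglas utilities coincide, so 343.6^α·78^(1−α) = 589.8^α·19.1^(1−α).
Taking logs: α·ln 343.6 + (1−α)·ln 78 = α·ln 589.8 + (1−α)·ln 19.1, i.e. α·-0.540305 = (1−α)·-1.407020.
With A = -0.540305 and B = -1.407020: α·A = (1−α)·B, so α = B/(A+B) = -1.407020/-1.947325 ≈ 0.723.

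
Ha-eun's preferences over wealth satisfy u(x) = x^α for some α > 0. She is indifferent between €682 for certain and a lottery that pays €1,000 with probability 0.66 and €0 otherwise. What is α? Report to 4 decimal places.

The lottery's expected utility is 0.66·u(1000) + 0.34·u(0) = 0.66·1000^α (since u(0) = 0 for α > 0).
Setting u(682) equal to that: 682^α = 0.66·1000^α ⇒ (682/1000)^α = 0.66.
Take logs: α = ln 0.66 / ln(682/1000) ≈ 1.085674.

α ≈ 1.0857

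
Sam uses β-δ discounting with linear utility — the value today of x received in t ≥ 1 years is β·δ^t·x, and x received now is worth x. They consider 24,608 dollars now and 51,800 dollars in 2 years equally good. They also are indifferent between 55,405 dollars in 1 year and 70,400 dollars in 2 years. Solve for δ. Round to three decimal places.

δ ≈ 0.787

From the later pair, β·δ^1·55405 = β·δ^2·70400; dividing through, δ = 55405/70400 = 0.78700.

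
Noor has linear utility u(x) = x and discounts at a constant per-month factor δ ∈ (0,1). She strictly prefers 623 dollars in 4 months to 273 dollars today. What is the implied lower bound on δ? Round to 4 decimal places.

Under u(x) = x this choice says 273 < δ^4·623.
So δ^4 > 273/623 = 0.43820; taking the 4th root of both positive sides preserves the inequality.
δ > (273/623)^(1/4) ≈ 0.8136.

δ > 0.8136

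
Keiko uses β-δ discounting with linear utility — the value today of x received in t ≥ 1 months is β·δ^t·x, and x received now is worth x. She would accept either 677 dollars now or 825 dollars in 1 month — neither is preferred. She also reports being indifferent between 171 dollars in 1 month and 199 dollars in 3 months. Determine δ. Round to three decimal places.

δ ≈ 0.927

From the later pair, β·δ^1·171 = β·δ^3·199; dividing through, δ^2 = 171/199 = 0.85930, so δ = 0.92698.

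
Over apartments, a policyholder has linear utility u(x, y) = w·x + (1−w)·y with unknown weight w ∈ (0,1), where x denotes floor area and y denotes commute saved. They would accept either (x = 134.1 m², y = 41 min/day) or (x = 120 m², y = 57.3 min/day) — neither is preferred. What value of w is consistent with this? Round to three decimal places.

u(134.1,41) = u(120,57.3) means w·134.1 + (1−w)·41 = w·120 + (1−w)·57.3.
Rearranging, 14.1·w − 16.3·(1−w) = 0.
The marginal rate of substitution is 16.3/14.1, so w = 16.3/(14.1+16.3) = 0.536.

w = 0.536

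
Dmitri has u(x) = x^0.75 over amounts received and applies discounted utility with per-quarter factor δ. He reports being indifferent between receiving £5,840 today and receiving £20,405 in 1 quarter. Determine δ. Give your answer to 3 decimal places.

The payoff in 1 quarter is discounted by δ, so u(5840) = δ·u(20405) and δ = u(5840)/u(20405).
Since u(x) = x^0.75, δ = (5840/20405)^0.75 = 0.28620^0.75 = 0.39130.

δ ≈ 0.391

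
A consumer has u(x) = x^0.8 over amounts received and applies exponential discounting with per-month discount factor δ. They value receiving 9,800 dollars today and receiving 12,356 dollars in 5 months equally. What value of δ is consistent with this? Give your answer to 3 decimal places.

The payoff in 5 months is discounted by δ^5, so u(9800) = δ^5·u(12356) and δ^5 = u(9800)/u(12356).
Since u(x) = x^0.8, δ^5 = (9800/12356)^0.8 = 0.79314^0.8 = 0.83077.
Hence δ = (0.83077)^(1/5) = 0.96360.

δ ≈ 0.964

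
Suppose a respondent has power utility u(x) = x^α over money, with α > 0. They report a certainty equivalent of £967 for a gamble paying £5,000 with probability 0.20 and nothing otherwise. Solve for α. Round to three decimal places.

α ≈ 0.980

EU(lottery) = 0.20·5000^α + 0.80·0 = 0.20·5000^α.
Indifference: 967^α = 0.20·5000^α, so (967/5000)^α = 0.20.
Taking logs: α·ln(967/5000) = ln(0.20), so α = -1.609438 / -1.642995 ≈ 0.980.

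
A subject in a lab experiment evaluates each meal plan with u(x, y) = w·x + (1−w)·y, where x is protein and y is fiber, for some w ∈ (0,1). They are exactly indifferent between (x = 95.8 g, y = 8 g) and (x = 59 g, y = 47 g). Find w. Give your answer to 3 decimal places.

u(95.8,8) = u(59,47) means w·95.8 + (1−w)·8 = w·59 + (1−w)·47.
Collecting terms: w·36.8 = (1−w)·39.
The marginal rate of substitution is 39/36.8, so w = 39/(36.8+39) = 0.515.

w = 0.515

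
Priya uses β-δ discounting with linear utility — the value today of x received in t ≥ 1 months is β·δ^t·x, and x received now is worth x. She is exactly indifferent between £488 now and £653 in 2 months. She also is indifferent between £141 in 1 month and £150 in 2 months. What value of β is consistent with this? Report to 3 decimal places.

From the later pair, β·δ^1·141 = β·δ^2·150; dividing through, δ = 141/150 = 0.94000.
Substituting δ into 488 = β·δ^2·653: β = 488/(576.991) ≈ 0.846.

β ≈ 0.846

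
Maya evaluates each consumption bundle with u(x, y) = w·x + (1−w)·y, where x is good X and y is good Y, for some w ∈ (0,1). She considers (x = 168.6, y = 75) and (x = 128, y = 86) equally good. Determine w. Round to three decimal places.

w = 0.213

u(168.6,75) = u(128,86) means w·168.6 + (1−w)·75 = w·128 + (1−w)·86.
Rearranging, 40.6·w − 11·(1−w) = 0.
So w/(1−w) = 11/40.6 = 0.2709, giving w = 11/(40.6+11) = 0.213.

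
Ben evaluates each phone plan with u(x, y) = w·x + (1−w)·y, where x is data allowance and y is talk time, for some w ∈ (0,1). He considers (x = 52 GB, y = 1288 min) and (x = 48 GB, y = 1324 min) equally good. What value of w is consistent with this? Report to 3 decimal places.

w = 0.900

Indifference: w·52 + (1−w)·1288 = w·48 + (1−w)·1324.
Collecting terms: w·4 = (1−w)·36.
So w/(1−w) = 36/4 = 9.0000, giving w = 36/(4+36) = 0.900.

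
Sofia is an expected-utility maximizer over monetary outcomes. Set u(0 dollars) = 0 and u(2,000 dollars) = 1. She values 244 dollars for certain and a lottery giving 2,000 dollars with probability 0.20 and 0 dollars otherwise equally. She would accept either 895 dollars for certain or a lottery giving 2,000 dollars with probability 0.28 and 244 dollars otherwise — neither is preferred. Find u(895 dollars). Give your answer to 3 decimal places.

0.424

First, u(244 dollars) = 0.20·u(2,000 dollars) + 0.80·u(0 dollars) = 0.20.
Chaining: u(895 dollars) = 0.28·1.00 + 0.72·0.20 = 0.4240.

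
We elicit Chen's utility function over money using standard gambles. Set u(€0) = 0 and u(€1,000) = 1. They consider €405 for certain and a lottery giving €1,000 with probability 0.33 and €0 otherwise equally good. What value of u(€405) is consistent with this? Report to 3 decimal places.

u(€405) equals the lottery's expected utility: 0.33·1 + 0.67·0 = 0.33.

0.330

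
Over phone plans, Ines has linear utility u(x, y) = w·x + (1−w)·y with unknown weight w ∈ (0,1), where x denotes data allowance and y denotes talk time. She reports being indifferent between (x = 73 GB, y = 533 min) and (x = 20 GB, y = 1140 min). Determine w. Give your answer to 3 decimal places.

w = 0.920

u(73,533) = u(20,1140) means w·73 + (1−w)·533 = w·20 + (1−w)·1140.
w·(73−20) = (1−w)·(1140−533), i.e. w·53 = (1−w)·607.
Hence w = 607/(53+607) = 607/660 = 0.920.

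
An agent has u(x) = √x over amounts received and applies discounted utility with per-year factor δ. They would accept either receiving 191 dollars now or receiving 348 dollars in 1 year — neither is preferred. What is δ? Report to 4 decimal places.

Equating discounted utilities: u(191) = δ·u(348) ⇒ δ = u(191)/u(348).
With u(x) = √x: δ = √191/√348 = √(191/348) = 0.74084.

δ ≈ 0.7408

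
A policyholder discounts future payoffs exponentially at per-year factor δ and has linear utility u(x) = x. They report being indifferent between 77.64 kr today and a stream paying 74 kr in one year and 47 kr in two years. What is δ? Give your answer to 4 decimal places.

δ ≈ 0.7200

Equating present values: 77.64 = 74δ + 47δ².
That is, 47δ² + 74δ − 77.64 = 0, a quadratic in δ.
The positive root is δ = [−74 + √(74² + 4·47·77.64)] / (2·47) = (−74 + 141.677)/94 ≈ 0.7200.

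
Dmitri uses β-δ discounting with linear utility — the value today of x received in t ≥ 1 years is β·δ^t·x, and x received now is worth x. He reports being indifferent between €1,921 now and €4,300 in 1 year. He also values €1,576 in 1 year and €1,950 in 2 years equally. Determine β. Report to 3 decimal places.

The second indifference involves only future payoffs, so β cancels: β·δ^1·1576 = β·δ^2·1950, giving δ = 1576/1950 = 0.80821.
Now use the now-vs-future pair: 1921 = β·δ·4300 gives β = 1921/(0.80821·4300) ≈ 0.553.

β ≈ 0.553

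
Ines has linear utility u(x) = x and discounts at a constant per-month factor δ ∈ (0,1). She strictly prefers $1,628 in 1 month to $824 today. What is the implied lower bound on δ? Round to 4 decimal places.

δ > 0.5061

Comparing present values: 824 < δ·1628.
Dividing through by 1628 gives δ > 0.50614.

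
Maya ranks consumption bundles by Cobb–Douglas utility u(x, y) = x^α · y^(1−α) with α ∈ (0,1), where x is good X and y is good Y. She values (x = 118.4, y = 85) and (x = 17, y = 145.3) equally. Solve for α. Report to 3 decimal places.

α ≈ 0.216

Indifference: 118.4^α · 85^(1−α) = 17^α · 145.3^(1−α).
Rearrange to (118.4/17)^α = (145.3/85)^(1−α) and take logs: α·1.940855 = (1−α)·0.536149.
With A = 1.940855 and B = 0.536149: α·A = (1−α)·B, so α = B/(A+B) = 0.536149/2.477004 ≈ 0.216.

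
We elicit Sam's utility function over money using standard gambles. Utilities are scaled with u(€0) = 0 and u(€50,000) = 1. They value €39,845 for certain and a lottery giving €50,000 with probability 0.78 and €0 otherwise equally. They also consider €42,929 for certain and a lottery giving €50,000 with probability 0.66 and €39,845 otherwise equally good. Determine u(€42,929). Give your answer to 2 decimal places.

First, u(€39,845) = 0.78·u(€50,000) + 0.22·u(€0) = 0.78.
Chaining: u(€42,929) = 0.66·1.00 + 0.34·0.78 = 0.9252.

0.93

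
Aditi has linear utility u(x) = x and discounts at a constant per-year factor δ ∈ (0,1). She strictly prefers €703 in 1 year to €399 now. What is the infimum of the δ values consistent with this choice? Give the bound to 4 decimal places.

Comparing present values: 399 < δ·703.
Dividing through by 703 gives δ > 0.56757.

δ > 0.5676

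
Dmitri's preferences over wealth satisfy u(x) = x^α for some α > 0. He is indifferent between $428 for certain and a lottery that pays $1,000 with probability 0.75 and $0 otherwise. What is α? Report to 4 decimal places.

α ≈ 0.3390

The lottery's expected utility is 0.75·u(1000) + 0.25·u(0) = 0.75·1000^α (since u(0) = 0 for α > 0).
Setting u(428) equal to that: 428^α = 0.75·1000^α ⇒ (428/1000)^α = 0.75.
Taking logs: α·ln(428/1000) = ln(0.75), so α = -0.2876821 / -0.8486321 ≈ 0.3390.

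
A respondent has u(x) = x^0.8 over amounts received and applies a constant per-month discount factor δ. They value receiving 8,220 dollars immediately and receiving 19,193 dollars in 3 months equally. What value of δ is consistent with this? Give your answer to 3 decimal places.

The payoff in 3 months is discounted by δ^3, so u(8220) = δ^3·u(19193) and δ^3 = u(8220)/u(19193).
With u(x) = x^0.8: δ^3 = 8220^0.8/19193^0.8 = (8220/19193)^0.8 = 0.50744.
So δ = 0.50744^(1/3) ≈ 0.798.

δ ≈ 0.798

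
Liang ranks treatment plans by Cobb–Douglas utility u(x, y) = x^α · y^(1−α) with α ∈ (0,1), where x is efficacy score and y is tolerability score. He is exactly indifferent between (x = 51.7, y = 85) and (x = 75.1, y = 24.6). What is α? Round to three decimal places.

α ≈ 0.769

The Cobb–Douglas utilities coincide, so 51.7^α·85^(1−α) = 75.1^α·24.6^(1−α).
Rearrange to (51.7/75.1)^α = (24.6/85)^(1−α) and take logs: α·-0.373363 = (1−α)·-1.239905.
Thus α·(-1.613268) = -1.239905, so α = -1.239905/-1.613268 ≈ 0.769.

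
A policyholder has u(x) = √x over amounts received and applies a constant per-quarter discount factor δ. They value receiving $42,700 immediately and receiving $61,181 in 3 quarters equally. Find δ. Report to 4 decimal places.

δ ≈ 0.9418

Equating discounted utilities: u(42700) = δ^3·u(61181) ⇒ δ^3 = u(42700)/u(61181).
Since u(x) = √x, δ^3 = √(42700/61181) = 0.83542.
Taking the cube root: δ = 0.83542^(1/3) ≈ 0.9418.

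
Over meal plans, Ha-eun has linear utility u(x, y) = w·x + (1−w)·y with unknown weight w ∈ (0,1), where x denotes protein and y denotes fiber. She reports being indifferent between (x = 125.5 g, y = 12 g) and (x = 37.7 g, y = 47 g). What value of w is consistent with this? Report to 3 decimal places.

w = 0.285

Indifference: w·125.5 + (1−w)·12 = w·37.7 + (1−w)·47.
Collecting terms: w·87.8 = (1−w)·35.
Hence w = 35/(87.8+35) = 35/122.8 = 0.285.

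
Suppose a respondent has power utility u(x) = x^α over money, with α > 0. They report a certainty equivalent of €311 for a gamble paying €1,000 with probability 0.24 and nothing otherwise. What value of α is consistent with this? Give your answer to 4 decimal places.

α ≈ 1.2219

Since u(0) = 0, the lottery's EU is 0.24·1000^α.
Setting u(311) equal to that: 311^α = 0.24·1000^α ⇒ (311/1000)^α = 0.24.
Take logs: α = ln 0.24 / ln(311/1000) ≈ 1.221886.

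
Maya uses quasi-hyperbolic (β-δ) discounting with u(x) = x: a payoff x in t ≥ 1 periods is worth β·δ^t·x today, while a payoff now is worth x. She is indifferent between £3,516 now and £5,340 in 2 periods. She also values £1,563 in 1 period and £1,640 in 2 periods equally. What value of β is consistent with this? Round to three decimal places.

The second indifference involves only future payoffs, so β cancels: β·δ^1·1563 = β·δ^2·1640, giving δ = 1563/1640 = 0.95305.
Now use the now-vs-future pair: 3516 = β·δ^2·5340 gives β = 3516/(0.90830·5340) ≈ 0.725.

β ≈ 0.725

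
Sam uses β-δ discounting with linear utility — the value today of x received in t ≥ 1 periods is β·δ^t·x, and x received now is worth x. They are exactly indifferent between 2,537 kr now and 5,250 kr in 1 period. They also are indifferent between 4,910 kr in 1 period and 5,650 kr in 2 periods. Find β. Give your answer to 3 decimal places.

β ≈ 0.556

Both payoffs in the second observation are in the future, so β drops out: δ^1·4910 = δ^2·5650 ⇒ δ = 4910/5650 = 0.86903.
The first indifference: 2537 = β·δ·5250, so β = 2537/(δ·5250) = 2537/(0.86903·5250) ≈ 0.556.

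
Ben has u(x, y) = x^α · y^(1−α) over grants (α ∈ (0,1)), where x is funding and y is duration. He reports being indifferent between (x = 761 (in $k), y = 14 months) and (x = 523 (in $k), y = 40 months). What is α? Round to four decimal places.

The Cobb–Douglas utilities coincide, so 761^α·14^(1−α) = 523^α·40^(1−α).
(761/523)^α = (40/14)^(1−α); take logs: α·ln(761/523) = (1−α)·ln(40/14), i.e. α·0.3750519 = (1−α)·1.0498221.
With A = 0.3750519 and B = 1.0498221: α·A = (1−α)·B, so α = B/(A+B) = 1.0498221/1.4248740 ≈ 0.7368.

α ≈ 0.7368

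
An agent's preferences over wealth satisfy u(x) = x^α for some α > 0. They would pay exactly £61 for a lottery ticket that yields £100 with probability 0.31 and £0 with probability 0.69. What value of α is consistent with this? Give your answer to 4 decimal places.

The lottery's expected utility is 0.31·u(100) + 0.69·u(0) = 0.31·100^α (since u(0) = 0 for α > 0).
Indifference: 61^α = 0.31·100^α, so (61/100)^α = 0.31.
Take logs: α = ln 0.31 / ln(61/100) ≈ 2.369394.

α ≈ 2.3694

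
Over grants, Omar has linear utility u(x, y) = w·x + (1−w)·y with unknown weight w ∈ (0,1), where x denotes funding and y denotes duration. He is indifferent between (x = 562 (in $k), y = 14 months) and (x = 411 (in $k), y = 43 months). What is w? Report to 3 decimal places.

Equating utilities: w·562 + (1−w)·14 = w·411 + (1−w)·43.
w·(562−411) = (1−w)·(43−14), i.e. w·151 = (1−w)·29.
The marginal rate of substitution is 29/151, so w = 29/(151+29) = 0.161.

w = 0.161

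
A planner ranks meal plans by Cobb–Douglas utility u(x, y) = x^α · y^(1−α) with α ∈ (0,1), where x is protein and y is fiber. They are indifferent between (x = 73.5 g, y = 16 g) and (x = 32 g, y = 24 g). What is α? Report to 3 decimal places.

Set the two utilities equal: 73.5^α·16^(1−α) = 32^α·24^(1−α).
(73.5/32)^α = (24/16)^(1−α); take logs: α·ln(73.5/32) = (1−α)·ln(24/16), i.e. α·0.831550 = (1−α)·0.405465.
So α/(1−α) = (0.405465)/(0.831550) = 0.487601, and α = 0.487601/1.487601 ≈ 0.328.

α ≈ 0.328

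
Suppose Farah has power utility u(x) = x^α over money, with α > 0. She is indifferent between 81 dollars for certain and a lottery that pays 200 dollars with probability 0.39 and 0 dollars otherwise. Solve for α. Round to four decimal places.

α ≈ 1.0418

EU(lottery) = 0.39·200^α + 0.61·0 = 0.39·200^α.
Setting u(81) equal to that: 81^α = 0.39·200^α ⇒ (81/200)^α = 0.39.
Taking logs: α·ln(81/200) = ln(0.39), so α = -0.9416085 / -0.9038682 ≈ 1.0418.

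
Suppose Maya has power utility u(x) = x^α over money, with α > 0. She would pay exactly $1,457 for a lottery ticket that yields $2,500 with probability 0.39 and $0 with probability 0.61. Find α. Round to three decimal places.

The lottery's expected utility is 0.39·u(2500) + 0.61·u(0) = 0.39·2500^α (since u(0) = 0 for α > 0).
Equating: 1457^α = 0.39·2500^α, i.e. 0.5828^α = 0.39.
α = ln(0.39) / ln(1457/2500) = -0.941609/-0.539911 ≈ 1.744.

α ≈ 1.744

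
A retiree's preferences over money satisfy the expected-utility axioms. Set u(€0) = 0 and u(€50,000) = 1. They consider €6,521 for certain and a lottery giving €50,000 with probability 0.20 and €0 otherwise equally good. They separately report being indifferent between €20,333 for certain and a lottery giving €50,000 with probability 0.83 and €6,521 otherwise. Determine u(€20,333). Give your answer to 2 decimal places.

0.86

First, u(€6,521) = 0.20·u(€50,000) + 0.80·u(€0) = 0.20.
The second indifference gives u(€20,333) = 0.83·u(€50,000) + 0.17·u(€6,521) = 0.83·1.00 + 0.17·0.20 = 0.8640.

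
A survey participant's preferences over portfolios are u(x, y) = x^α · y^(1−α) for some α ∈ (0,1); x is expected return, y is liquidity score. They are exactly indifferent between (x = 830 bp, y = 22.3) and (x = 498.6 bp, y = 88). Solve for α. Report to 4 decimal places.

Indifference: 830^α · 22.3^(1−α) = 498.6^α · 88^(1−α).
Taking logs: α·ln 830 + (1−α)·ln 22.3 = α·ln 498.6 + (1−α)·ln 88, i.e. α·0.5096215 = (1−α)·1.3727501.
Thus α·(1.8823716) = 1.3727501, so α = 1.3727501/1.8823716 ≈ 0.7293.

α ≈ 0.7293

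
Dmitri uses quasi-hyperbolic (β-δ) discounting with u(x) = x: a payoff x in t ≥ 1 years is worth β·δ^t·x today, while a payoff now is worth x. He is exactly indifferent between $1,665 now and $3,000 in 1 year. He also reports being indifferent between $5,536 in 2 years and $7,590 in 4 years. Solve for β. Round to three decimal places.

β ≈ 0.650

From the later pair, β·δ^2·5536 = β·δ^4·7590; dividing through, δ^2 = 5536/7590 = 0.72938, so δ = 0.85404.
The first indifference: 1665 = β·δ·3000, so β = 1665/(δ·3000) = 1665/(0.85404·3000) ≈ 0.650.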